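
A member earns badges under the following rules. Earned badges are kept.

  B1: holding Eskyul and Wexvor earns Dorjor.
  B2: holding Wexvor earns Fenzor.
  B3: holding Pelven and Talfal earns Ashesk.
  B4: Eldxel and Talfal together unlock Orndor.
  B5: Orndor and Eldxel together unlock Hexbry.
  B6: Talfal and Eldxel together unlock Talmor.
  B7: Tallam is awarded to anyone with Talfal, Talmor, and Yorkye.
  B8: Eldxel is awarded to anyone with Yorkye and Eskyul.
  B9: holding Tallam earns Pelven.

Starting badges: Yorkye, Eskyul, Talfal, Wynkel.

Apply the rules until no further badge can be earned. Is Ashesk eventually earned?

With Yorkye and Eskyul, Eldxel is earned (B8).
With Talfal and Eldxel, Talmor is earned (B6).
With Talfal, Talmor, and Yorkye, Tallam is earned (B7).
With Tallam, Pelven is earned (B9).
With Pelven and Talfal, Ashesk is earned (B3).

Yes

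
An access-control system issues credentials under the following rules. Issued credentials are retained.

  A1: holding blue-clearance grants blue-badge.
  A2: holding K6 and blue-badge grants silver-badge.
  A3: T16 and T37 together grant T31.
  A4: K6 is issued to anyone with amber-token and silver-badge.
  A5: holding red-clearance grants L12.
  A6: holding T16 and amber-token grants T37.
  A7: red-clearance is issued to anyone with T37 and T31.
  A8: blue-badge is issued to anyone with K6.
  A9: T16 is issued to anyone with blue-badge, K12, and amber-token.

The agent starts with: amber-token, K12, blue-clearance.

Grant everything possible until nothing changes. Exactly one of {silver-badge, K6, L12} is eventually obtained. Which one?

L12

Holding blue-clearance grants blue-badge (A1).
Holding blue-badge, K12, and amber-token grants T16 (A9).
Holding T16 and amber-token grants T37 (A6).
Holding T16 and T37 grants T31 (A3).
Holding T37 and T31 grants red-clearance (A7).
Holding red-clearance grants L12 (A5).
silver-badge would need K6 and blue-badge (A2), but K6 is never granted. K6 would need amber-token and silver-badge (A4), but silver-badge is never granted.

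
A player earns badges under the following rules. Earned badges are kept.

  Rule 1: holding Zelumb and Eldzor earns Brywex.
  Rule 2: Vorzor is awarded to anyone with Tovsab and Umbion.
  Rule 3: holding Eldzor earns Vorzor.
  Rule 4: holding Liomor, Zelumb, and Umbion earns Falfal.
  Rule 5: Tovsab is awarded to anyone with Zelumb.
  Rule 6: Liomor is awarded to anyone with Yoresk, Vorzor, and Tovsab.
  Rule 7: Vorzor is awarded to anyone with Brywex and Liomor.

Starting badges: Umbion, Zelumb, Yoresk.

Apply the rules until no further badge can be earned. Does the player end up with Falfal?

Yes

With Zelumb, Tovsab is earned (Rule 5).
With Tovsab and Umbion, Vorzor is earned (Rule 2).
With Yoresk, Vorzor, and Tovsab, Liomor is earned (Rule 6).
With Liomor, Zelumb, and Umbion, Falfal is earned (Rule 4).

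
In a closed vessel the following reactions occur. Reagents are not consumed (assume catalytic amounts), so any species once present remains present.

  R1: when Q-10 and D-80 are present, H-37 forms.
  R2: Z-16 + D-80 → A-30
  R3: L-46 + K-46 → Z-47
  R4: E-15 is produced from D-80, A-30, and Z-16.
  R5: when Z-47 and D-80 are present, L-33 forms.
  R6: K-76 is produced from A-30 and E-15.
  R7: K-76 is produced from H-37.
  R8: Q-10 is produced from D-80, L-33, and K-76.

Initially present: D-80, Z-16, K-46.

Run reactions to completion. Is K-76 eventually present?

Z-16 and D-80 present → A-30 forms (R2).
D-80, A-30, and Z-16 present → E-15 forms (R4).
A-30 and E-15 present → K-76 forms (R6).

Yes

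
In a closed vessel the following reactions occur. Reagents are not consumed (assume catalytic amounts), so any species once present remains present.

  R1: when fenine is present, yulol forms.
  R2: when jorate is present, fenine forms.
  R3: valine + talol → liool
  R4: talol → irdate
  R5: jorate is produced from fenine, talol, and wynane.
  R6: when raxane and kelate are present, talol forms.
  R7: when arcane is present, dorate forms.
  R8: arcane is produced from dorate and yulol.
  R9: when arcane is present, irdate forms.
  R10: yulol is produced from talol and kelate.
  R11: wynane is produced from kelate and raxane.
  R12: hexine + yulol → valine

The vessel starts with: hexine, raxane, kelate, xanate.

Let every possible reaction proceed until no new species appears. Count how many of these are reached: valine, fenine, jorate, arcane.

raxane and kelate present → talol forms (R6).
talol and kelate present → yulol forms (R10).
hexine and yulol present → valine forms (R12).
valine: reached.
fenine would need jorate (R2), but jorate never forms.
jorate would need fenine, talol, and wynane (R5), but fenine never forms.
arcane would need dorate and yulol (R8), but dorate never forms.
Reached: valine — 1 of the 4.

1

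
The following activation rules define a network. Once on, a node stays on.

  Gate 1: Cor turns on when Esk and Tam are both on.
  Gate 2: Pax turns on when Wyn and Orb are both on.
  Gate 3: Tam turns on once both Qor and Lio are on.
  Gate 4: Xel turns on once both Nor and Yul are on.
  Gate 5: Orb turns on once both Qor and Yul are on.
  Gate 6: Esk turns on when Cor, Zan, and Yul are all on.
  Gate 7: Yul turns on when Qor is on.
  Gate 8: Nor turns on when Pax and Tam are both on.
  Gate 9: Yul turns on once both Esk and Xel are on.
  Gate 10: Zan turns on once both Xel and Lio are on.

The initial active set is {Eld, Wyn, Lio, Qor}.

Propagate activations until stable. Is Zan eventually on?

Yes

Gate 3: Qor and Lio on → Tam on.
Gate 7: Qor on → Yul on.
Qor and Yul are on, so Orb turns on (Gate 5).
Gate 2: Wyn and Orb on → Pax on.
Pax and Tam are on, so Nor turns on (Gate 8).
Nor and Yul are on, so Xel turns on (Gate 4).
Xel and Lio are on, so Zan turns on (Gate 10).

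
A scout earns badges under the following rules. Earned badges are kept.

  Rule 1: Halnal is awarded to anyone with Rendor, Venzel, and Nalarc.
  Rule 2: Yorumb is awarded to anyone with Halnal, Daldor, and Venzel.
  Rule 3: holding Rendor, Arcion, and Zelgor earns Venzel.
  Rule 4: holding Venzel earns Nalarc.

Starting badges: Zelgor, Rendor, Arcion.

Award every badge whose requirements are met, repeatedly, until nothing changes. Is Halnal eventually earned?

Yes

With Rendor, Arcion, and Zelgor, Venzel is earned (Rule 3).
With Venzel, Nalarc is earned (Rule 4).
With Rendor, Venzel, and Nalarc, Halnal is earned (Rule 1).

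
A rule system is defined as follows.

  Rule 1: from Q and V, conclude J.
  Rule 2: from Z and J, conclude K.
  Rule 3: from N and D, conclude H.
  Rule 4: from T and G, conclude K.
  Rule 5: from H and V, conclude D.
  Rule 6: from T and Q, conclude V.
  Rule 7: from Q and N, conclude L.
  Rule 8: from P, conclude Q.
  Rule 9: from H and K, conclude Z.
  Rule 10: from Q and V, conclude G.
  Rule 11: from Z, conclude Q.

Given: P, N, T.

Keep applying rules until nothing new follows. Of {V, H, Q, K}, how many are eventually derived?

From P, Rule 8 gives Q.
T and Q hold, so V follows (Rule 6).
From Q and V, Rule 10 gives G.
From T and G, Rule 4 gives K.
V: reached.
H would need N and D (Rule 3), but D is never established.
Q: reached.
K: reached.
Reached: V, Q, and K — 3 of the 4.

3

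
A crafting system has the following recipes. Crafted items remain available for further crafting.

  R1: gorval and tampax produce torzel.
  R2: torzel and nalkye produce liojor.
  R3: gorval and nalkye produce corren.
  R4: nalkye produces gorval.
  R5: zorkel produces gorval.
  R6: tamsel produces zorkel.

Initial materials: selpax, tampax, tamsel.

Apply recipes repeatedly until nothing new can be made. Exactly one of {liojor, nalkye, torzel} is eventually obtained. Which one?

Using R6, tamsel makes zorkel.
zorkel → gorval (R5).
Using R1, gorval and tampax make torzel.
liojor would need torzel and nalkye (R2), but nalkye is never obtained. No rule produces nalkye, and it is not given.

torzel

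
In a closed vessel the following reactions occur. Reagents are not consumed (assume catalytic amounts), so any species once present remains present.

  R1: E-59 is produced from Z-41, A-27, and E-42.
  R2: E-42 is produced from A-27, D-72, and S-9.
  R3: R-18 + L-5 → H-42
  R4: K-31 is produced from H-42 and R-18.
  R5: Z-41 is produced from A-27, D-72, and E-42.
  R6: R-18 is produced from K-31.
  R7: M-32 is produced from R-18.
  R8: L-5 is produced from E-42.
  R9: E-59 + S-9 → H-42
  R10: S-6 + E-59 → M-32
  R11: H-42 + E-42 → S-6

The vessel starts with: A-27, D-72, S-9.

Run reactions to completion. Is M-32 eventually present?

A-27, D-72, and S-9 present → E-42 forms (R2).
A-27, D-72, and E-42 present → Z-41 forms (R5).
Z-41, A-27, and E-42 present → E-59 forms (R1).
E-59 and S-9 present → H-42 forms (R9).
H-42 and E-42 present → S-6 forms (R11).
S-6 and E-59 present → M-32 forms (R10).

Yes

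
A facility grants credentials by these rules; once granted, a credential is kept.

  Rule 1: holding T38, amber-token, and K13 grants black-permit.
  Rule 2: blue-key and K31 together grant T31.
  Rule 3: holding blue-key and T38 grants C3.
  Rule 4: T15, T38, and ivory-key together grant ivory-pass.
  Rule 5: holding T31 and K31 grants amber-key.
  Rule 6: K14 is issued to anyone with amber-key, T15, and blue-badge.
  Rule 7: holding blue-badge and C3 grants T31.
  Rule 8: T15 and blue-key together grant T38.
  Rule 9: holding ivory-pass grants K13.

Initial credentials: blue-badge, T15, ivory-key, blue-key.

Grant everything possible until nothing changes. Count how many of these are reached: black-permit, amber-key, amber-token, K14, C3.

Holding T15 and blue-key grants T38 (Rule 8).
Holding blue-key and T38 grants C3 (Rule 3).
black-permit would need T38, amber-token, and K13 (Rule 1), but amber-token is never granted.
amber-key would need T31 and K31 (Rule 5), but K31 is never granted.
No rule produces amber-token, and it is not given.
K14 would need amber-key, T15, and blue-badge (Rule 6), but amber-key is never granted.
C3: reached.
Reached: C3 — 1 of the 5.

1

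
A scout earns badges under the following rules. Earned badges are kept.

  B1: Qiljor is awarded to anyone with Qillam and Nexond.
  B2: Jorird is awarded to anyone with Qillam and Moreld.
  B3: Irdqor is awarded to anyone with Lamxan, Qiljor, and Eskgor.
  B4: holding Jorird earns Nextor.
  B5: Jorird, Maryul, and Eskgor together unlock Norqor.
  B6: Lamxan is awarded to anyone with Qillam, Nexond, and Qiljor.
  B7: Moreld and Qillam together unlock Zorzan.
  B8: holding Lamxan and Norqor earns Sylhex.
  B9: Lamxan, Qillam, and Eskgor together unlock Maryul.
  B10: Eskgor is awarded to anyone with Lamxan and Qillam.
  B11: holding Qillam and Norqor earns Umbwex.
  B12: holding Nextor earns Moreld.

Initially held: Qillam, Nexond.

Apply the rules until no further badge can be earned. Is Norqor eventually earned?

Norqor would need Jorird, Maryul, and Eskgor (B5), but Jorird is never earned.

No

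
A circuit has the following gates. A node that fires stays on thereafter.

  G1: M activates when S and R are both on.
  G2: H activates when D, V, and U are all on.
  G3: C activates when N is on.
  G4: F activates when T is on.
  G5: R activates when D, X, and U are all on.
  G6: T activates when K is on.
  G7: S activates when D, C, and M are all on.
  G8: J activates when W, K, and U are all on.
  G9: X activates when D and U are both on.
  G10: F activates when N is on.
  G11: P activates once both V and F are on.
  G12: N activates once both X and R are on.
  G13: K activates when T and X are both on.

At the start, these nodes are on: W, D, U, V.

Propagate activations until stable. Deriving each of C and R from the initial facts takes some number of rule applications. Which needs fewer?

R

R: G9: D and U on → X on. D, X, and U are on, so R activates (G5). [2 rule applications]
C: D and U are on, so X activates (G9). D, X, and U are on, so R activates (G5). X and R are on, so N activates (G12). G3: N on → C on. [4 rule applications]
R needs fewer.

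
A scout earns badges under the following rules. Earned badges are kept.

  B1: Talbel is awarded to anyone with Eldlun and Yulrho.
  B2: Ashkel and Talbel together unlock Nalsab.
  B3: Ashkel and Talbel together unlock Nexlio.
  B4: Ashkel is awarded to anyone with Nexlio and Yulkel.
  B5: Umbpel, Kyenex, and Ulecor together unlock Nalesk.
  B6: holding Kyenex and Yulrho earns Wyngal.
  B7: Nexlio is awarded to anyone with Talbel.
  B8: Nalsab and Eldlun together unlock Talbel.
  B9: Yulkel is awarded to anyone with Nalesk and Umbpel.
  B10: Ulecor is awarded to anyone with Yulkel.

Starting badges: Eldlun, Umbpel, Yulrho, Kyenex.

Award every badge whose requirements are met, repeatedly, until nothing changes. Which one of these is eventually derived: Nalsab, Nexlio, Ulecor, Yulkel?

With Eldlun and Yulrho, Talbel is earned (B1).
With Talbel, Nexlio is earned (B7).
Ulecor would need Yulkel (B10), but Yulkel is never earned. Nalsab would need Ashkel and Talbel (B2), but Ashkel is never earned. Yulkel would need Nalesk and Umbpel (B9), but Nalesk is never earned.

Nexlio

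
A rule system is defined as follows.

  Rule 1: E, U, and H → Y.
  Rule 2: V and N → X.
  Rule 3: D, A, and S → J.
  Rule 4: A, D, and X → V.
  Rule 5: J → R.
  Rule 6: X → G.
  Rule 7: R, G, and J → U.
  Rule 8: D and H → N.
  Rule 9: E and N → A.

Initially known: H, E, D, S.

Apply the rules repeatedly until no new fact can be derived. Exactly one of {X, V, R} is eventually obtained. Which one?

D and H hold, so N follows (Rule 8).
From E and N, Rule 9 gives A.
From D, A, and S, Rule 3 gives J.
J holds, so R follows (Rule 5).
X would need V and N (Rule 2), but V is never established. V would need A, D, and X (Rule 4), but X is never established.

R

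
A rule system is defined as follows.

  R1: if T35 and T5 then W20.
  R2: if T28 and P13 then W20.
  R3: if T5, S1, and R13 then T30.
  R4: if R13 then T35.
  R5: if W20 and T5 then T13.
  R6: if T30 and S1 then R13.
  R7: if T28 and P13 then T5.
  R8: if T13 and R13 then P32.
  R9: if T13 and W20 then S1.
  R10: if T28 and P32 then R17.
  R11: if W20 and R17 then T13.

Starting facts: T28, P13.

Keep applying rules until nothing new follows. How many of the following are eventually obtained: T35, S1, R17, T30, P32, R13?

From T28 and P13, R7 gives T5.
From T28 and P13, R2 gives W20.
W20 and T5 hold, so T13 follows (R5).
T13 and W20 hold, so S1 follows (R9).
T35 would need R13 (R4), but R13 is never established.
S1: reached.
R17 would need T28 and P32 (R10), but P32 is never established.
T30 would need T5, S1, and R13 (R3), but R13 is never established.
P32 would need T13 and R13 (R8), but R13 is never established.
R13 would need T30 and S1 (R6), but T30 is never established.
Reached: S1 — 1 of the 6.

1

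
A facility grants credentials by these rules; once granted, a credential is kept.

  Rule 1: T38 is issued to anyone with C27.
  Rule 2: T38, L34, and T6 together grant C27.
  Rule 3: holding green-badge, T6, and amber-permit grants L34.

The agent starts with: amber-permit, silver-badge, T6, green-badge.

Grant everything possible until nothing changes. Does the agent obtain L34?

Yes

Holding green-badge, T6, and amber-permit grants L34 (Rule 3).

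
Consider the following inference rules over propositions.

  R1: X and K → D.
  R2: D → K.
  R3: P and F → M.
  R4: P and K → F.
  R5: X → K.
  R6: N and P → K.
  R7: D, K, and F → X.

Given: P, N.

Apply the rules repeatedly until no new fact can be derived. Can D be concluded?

D would need X and K (R1), but X is never established.

No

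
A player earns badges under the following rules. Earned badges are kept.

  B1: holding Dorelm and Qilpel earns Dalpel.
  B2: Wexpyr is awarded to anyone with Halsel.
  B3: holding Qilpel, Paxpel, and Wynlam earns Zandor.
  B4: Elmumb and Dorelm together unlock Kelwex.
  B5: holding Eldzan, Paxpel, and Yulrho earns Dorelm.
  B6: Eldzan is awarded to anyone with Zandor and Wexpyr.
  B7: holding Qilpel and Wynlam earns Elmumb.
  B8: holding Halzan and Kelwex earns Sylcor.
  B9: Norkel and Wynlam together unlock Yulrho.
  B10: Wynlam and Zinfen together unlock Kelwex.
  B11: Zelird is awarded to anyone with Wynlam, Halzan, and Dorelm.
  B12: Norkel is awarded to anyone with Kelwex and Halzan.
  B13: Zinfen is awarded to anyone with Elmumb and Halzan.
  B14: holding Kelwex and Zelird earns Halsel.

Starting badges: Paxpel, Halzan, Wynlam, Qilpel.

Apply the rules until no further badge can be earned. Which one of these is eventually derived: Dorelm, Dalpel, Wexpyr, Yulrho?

Yulrho

With Qilpel and Wynlam, Elmumb is earned (B7).
With Elmumb and Halzan, Zinfen is earned (B13).
With Wynlam and Zinfen, Kelwex is earned (B10).
With Kelwex and Halzan, Norkel is earned (B12).
With Norkel and Wynlam, Yulrho is earned (B9).
Dalpel would need Dorelm and Qilpel (B1), but Dorelm is never earned. Dorelm would need Eldzan, Paxpel, and Yulrho (B5), but Eldzan is never earned. Wexpyr would need Halsel (B2), but Halsel is never earned.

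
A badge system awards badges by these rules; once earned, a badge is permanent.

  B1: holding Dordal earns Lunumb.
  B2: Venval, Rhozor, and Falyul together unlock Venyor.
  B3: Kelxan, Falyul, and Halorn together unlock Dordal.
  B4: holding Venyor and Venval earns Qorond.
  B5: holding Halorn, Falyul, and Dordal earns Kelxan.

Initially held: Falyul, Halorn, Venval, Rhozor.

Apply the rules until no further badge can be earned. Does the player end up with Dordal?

Dordal would need Kelxan, Falyul, and Halorn (B3), but Kelxan is never earned.

No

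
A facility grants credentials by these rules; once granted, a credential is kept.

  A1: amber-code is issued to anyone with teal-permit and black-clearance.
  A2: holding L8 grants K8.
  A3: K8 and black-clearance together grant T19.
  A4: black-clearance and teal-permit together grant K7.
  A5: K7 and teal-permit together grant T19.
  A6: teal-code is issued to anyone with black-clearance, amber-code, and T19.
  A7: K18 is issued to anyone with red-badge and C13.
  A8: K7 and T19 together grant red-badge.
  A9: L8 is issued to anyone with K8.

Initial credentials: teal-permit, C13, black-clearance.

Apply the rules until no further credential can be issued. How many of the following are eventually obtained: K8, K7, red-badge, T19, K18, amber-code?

5

Holding black-clearance and teal-permit grants K7 (A4).
Holding teal-permit and black-clearance grants amber-code (A1).
Holding K7 and teal-permit grants T19 (A5).
Holding K7 and T19 grants red-badge (A8).
Holding red-badge and C13 grants K18 (A7).
K8 would need L8 (A2), but L8 is never granted.
K7: reached.
red-badge: reached.
T19: reached.
K18: reached.
amber-code: reached.
Reached: K7, red-badge, T19, K18, and amber-code — 5 of the 6.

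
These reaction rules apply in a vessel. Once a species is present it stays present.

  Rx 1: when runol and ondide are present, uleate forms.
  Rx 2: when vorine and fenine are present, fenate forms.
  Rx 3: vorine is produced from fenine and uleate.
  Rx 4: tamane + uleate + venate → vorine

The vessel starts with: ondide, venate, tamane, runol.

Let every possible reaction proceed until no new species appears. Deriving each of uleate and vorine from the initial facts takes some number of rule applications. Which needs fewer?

uleate: runol and ondide present → uleate forms (Rx 1). [1 rule application]
vorine: runol and ondide present → uleate forms (Rx 1). tamane, uleate, and venate present → vorine forms (Rx 4). [2 rule applications]
uleate needs fewer.

uleate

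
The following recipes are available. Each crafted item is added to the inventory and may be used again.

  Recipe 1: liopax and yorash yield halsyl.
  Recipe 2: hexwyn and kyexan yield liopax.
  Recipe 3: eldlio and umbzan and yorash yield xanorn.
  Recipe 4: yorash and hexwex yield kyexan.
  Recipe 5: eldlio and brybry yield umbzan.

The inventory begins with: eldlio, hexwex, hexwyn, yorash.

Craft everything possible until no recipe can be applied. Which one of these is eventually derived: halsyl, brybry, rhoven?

halsyl

yorash and hexwex → kyexan (Recipe 4).
hexwyn and kyexan → liopax (Recipe 2).
Using Recipe 1, liopax and yorash make halsyl.
No rule produces brybry, and it is not given. No rule produces rhoven, and it is not given.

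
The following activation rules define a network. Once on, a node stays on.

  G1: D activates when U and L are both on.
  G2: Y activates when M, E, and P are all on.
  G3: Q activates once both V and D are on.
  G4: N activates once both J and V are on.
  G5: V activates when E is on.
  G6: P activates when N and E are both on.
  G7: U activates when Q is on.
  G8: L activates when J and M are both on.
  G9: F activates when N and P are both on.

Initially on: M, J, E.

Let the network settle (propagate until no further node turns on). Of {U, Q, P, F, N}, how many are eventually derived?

G5: E on → V on.
J and V are on, so N activates (G4).
N and E are on, so P activates (G6).
G9: N and P on → F on.
U would need Q (G7), but Q never turns on.
Q would need V and D (G3), but D never turns on.
P: reached.
F: reached.
N: reached.
Reached: P, F, and N — 3 of the 5.

3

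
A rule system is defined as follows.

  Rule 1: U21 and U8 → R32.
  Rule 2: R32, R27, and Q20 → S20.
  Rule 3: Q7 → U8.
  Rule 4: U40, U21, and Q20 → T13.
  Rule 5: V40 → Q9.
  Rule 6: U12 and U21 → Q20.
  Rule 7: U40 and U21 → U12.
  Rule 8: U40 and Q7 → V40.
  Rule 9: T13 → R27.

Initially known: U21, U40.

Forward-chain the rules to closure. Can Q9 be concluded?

Q9 would need V40 (Rule 5), but V40 is never established.

No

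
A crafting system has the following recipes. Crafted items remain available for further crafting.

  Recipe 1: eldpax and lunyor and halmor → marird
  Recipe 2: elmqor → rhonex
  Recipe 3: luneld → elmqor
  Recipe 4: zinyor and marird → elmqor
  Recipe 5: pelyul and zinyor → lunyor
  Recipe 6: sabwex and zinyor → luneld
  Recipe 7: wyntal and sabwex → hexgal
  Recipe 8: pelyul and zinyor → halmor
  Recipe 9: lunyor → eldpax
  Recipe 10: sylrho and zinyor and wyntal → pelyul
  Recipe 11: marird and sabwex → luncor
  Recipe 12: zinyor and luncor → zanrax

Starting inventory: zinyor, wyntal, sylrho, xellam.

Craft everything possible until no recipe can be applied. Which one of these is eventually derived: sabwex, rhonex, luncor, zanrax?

sylrho and zinyor and wyntal → pelyul (Recipe 10).
pelyul and zinyor → halmor (Recipe 8).
pelyul and zinyor → lunyor (Recipe 5).
Using Recipe 9, lunyor makes eldpax.
eldpax and lunyor and halmor → marird (Recipe 1).
zinyor and marird → elmqor (Recipe 4).
Using Recipe 2, elmqor makes rhonex.
zanrax would need zinyor and luncor (Recipe 12), but luncor is never obtained. No rule produces sabwex, and it is not given. luncor would need marird and sabwex (Recipe 11), but sabwex is never obtained.

rhonex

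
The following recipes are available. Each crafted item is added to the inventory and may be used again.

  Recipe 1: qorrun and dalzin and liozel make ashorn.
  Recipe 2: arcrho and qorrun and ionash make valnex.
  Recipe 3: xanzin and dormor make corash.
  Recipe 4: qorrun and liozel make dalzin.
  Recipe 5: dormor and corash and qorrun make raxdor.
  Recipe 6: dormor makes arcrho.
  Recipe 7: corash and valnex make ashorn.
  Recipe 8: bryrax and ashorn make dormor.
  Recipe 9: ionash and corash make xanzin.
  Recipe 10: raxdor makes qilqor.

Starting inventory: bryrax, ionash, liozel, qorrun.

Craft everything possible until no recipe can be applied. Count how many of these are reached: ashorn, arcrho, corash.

Using Recipe 4, qorrun and liozel make dalzin.
qorrun and dalzin and liozel → ashorn (Recipe 1).
bryrax and ashorn → dormor (Recipe 8).
Using Recipe 6, dormor makes arcrho.
ashorn: reached.
arcrho: reached.
corash would need xanzin and dormor (Recipe 3), but xanzin is never obtained.
Reached: ashorn and arcrho — 2 of the 3.

2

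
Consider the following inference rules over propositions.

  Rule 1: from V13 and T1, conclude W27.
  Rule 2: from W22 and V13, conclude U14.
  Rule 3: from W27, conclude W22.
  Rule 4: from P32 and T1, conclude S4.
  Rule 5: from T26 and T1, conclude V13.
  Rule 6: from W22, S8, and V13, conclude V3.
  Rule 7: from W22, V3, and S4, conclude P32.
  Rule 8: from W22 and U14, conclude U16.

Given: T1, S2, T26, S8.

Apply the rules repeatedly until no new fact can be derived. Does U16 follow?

Yes

From T26 and T1, Rule 5 gives V13.
From V13 and T1, Rule 1 gives W27.
From W27, Rule 3 gives W22.
From W22 and V13, Rule 2 gives U14.
From W22 and U14, Rule 8 gives U16.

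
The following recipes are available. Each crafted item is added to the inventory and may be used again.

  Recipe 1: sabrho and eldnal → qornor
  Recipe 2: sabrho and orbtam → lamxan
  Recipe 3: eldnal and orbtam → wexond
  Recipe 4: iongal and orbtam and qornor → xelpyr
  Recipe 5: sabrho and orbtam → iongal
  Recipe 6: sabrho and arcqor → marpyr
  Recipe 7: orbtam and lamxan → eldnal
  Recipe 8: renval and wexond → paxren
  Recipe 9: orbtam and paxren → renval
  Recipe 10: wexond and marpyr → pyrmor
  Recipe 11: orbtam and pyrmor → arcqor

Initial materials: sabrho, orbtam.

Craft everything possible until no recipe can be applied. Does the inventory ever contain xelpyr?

Yes

sabrho and orbtam → lamxan (Recipe 2).
Using Recipe 5, sabrho and orbtam make iongal.
Using Recipe 7, orbtam and lamxan make eldnal.
sabrho and eldnal → qornor (Recipe 1).
iongal and orbtam and qornor → xelpyr (Recipe 4).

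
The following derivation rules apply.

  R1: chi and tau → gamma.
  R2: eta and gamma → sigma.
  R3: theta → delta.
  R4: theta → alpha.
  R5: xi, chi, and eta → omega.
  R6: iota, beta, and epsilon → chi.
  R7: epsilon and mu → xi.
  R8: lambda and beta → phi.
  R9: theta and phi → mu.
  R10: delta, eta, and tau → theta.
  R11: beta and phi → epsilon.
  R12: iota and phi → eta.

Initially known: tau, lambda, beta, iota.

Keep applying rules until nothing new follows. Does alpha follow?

alpha would need theta (R4), but theta is never established.

No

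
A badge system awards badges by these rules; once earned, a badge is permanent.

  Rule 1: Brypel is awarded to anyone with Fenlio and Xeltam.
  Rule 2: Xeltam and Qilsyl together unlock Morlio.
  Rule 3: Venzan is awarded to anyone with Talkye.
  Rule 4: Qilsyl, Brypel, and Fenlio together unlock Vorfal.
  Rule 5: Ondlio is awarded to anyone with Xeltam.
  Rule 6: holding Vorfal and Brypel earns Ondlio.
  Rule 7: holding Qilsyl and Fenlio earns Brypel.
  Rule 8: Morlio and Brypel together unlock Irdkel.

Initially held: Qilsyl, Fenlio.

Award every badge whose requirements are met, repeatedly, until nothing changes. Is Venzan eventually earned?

Venzan would need Talkye (Rule 3), but Talkye is never earned.

No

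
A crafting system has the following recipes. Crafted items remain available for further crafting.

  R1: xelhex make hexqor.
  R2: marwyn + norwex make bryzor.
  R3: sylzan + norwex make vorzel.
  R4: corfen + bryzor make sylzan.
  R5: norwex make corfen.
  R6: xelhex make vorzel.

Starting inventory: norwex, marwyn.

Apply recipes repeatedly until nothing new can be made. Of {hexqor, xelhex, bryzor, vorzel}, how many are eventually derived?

marwyn + norwex → bryzor (R2).
Using R5, norwex makes corfen.
Using R4, corfen and bryzor make sylzan.
Using R3, sylzan and norwex make vorzel.
hexqor would need xelhex (R1), but xelhex is never obtained.
No rule produces xelhex, and it is not given.
bryzor: reached.
vorzel: reached.
Reached: bryzor and vorzel — 2 of the 4.

2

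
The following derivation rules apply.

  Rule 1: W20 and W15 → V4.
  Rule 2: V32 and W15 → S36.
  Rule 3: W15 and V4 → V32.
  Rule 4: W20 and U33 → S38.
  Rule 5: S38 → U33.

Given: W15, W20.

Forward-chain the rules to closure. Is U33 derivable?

U33 would need S38 (Rule 5), but S38 is never established.

No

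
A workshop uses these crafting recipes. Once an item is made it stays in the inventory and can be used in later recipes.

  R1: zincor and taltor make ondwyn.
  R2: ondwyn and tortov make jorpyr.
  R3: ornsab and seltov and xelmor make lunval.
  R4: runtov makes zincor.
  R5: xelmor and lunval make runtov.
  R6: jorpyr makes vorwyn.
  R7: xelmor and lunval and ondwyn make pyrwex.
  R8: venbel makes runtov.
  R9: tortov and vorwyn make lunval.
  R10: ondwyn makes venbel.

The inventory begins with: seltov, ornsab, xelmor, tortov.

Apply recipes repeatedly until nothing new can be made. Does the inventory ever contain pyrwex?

No

pyrwex would need xelmor, lunval, and ondwyn (R7), but ondwyn is never obtained.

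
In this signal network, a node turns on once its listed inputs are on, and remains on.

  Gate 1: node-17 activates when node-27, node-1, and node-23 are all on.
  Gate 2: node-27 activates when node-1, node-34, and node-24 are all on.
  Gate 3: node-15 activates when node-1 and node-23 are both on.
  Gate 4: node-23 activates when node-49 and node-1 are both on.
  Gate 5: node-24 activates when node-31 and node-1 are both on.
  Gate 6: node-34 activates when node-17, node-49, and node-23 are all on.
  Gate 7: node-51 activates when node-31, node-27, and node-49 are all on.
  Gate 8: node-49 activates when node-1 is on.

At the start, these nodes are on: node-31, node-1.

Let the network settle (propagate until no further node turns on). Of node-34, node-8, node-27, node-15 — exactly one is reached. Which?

node-1 is on, so node-49 activates (Gate 8).
node-49 and node-1 are on, so node-23 activates (Gate 4).
Gate 3: node-1 and node-23 on → node-15 on.
No rule produces node-8, and it is not given. node-27 would need node-1, node-34, and node-24 (Gate 2), but node-34 never turns on. node-34 would need node-17, node-49, and node-23 (Gate 6), but node-17 never turns on.

node-15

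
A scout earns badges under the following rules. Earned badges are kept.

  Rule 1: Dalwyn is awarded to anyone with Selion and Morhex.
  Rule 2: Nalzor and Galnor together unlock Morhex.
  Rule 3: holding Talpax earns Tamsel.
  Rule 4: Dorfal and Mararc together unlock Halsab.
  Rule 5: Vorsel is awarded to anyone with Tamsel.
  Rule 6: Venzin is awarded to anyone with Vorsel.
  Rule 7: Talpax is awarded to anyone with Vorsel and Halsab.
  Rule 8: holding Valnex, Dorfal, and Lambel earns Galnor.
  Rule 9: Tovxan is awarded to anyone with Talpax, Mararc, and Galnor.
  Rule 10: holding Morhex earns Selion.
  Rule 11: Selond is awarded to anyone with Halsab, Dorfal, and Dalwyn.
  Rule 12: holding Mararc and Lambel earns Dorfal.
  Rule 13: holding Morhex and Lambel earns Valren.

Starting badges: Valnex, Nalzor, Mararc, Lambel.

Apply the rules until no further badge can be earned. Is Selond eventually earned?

With Mararc and Lambel, Dorfal is earned (Rule 12).
With Dorfal and Mararc, Halsab is earned (Rule 4).
With Valnex, Dorfal, and Lambel, Galnor is earned (Rule 8).
With Nalzor and Galnor, Morhex is earned (Rule 2).
With Morhex, Selion is earned (Rule 10).
With Selion and Morhex, Dalwyn is earned (Rule 1).
With Halsab, Dorfal, and Dalwyn, Selond is earned (Rule 11).

Yes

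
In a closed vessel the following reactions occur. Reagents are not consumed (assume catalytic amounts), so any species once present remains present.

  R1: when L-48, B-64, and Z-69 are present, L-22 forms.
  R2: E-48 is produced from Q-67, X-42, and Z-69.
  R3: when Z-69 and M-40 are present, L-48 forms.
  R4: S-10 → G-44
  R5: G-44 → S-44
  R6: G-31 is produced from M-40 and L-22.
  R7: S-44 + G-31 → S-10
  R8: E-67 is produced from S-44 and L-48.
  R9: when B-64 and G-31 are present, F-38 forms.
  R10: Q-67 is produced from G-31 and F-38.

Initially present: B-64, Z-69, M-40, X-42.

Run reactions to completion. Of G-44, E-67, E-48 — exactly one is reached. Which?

E-48

Z-69 and M-40 present → L-48 forms (R3).
L-48, B-64, and Z-69 present → L-22 forms (R1).
M-40 and L-22 present → G-31 forms (R6).
B-64 and G-31 present → F-38 forms (R9).
G-31 and F-38 present → Q-67 forms (R10).
Q-67, X-42, and Z-69 present → E-48 forms (R2).
G-44 would need S-10 (R4), but S-10 never forms. E-67 would need S-44 and L-48 (R8), but S-44 never forms.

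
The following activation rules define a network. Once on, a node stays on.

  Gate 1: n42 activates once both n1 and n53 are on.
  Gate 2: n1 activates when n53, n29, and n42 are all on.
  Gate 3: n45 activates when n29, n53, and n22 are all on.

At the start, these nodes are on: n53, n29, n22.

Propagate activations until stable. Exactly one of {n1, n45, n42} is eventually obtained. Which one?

n45

n29, n53, and n22 are on, so n45 activates (Gate 3).
n42 would need n1 and n53 (Gate 1), but n1 never turns on. n1 would need n53, n29, and n42 (Gate 2), but n42 never turns on.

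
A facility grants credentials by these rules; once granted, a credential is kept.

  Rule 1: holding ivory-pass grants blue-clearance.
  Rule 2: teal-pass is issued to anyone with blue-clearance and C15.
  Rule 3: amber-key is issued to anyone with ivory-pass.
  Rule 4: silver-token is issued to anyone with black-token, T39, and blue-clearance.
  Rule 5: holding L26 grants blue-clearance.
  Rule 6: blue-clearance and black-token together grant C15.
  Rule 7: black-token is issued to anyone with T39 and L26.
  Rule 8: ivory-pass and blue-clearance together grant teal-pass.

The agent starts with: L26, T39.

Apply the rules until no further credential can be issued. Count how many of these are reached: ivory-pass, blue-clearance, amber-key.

1

Holding L26 grants blue-clearance (Rule 5).
No rule produces ivory-pass, and it is not given.
blue-clearance: reached.
amber-key would need ivory-pass (Rule 3), but ivory-pass is never granted.
Reached: blue-clearance — 1 of the 3.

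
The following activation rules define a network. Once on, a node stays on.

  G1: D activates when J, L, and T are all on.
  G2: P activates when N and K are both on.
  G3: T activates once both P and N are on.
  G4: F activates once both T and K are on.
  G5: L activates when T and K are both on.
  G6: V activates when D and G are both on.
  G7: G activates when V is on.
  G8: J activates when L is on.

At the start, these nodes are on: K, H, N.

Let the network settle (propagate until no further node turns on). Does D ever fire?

Yes

N and K are on, so P activates (G2).
P and N are on, so T activates (G3).
T and K are on, so L activates (G5).
G8: L on → J on.
G1: J, L, and T on → D on.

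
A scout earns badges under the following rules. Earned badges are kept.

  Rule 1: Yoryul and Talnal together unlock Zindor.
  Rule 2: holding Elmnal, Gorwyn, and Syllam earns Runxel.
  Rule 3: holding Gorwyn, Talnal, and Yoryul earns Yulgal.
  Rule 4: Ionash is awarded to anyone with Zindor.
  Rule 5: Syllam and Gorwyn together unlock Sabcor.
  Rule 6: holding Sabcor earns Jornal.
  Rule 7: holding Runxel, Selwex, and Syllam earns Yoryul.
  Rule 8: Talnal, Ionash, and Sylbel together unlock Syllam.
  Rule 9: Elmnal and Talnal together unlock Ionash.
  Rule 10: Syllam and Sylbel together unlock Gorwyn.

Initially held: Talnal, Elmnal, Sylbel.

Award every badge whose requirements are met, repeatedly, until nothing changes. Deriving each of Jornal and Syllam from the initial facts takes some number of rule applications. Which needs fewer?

Syllam

Syllam: With Elmnal and Talnal, Ionash is earned (Rule 9). With Talnal, Ionash, and Sylbel, Syllam is earned (Rule 8). [2 rule applications]
Jornal: With Elmnal and Talnal, Ionash is earned (Rule 9). With Talnal, Ionash, and Sylbel, Syllam is earned (Rule 8). With Syllam and Sylbel, Gorwyn is earned (Rule 10). With Syllam and Gorwyn, Sabcor is earned (Rule 5). With Sabcor, Jornal is earned (Rule 6). [5 rule applications]
Syllam needs fewer.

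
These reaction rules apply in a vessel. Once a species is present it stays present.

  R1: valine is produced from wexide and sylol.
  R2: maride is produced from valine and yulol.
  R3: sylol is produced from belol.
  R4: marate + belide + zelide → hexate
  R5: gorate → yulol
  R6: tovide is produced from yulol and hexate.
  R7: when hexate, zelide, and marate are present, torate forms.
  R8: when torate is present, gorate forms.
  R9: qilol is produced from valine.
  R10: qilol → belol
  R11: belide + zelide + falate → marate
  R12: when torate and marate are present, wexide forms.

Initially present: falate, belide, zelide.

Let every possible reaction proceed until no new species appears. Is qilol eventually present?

qilol would need valine (R9), but valine never forms.

No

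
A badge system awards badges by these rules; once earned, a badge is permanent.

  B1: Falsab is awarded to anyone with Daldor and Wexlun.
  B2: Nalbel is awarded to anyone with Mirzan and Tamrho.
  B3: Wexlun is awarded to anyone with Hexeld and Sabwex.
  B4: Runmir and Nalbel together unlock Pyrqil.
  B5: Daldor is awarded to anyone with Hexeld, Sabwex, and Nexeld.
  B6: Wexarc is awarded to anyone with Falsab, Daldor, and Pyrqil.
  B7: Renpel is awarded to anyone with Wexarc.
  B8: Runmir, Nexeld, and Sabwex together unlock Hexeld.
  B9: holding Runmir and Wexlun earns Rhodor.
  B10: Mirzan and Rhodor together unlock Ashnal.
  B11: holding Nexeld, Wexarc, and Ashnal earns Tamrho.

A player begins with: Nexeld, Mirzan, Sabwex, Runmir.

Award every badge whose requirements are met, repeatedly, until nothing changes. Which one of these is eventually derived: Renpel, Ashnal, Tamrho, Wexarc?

Ashnal

With Runmir, Nexeld, and Sabwex, Hexeld is earned (B8).
With Hexeld and Sabwex, Wexlun is earned (B3).
With Runmir and Wexlun, Rhodor is earned (B9).
With Mirzan and Rhodor, Ashnal is earned (B10).
Wexarc would need Falsab, Daldor, and Pyrqil (B6), but Pyrqil is never earned. Tamrho would need Nexeld, Wexarc, and Ashnal (B11), but Wexarc is never earned. Renpel would need Wexarc (B7), but Wexarc is never earned.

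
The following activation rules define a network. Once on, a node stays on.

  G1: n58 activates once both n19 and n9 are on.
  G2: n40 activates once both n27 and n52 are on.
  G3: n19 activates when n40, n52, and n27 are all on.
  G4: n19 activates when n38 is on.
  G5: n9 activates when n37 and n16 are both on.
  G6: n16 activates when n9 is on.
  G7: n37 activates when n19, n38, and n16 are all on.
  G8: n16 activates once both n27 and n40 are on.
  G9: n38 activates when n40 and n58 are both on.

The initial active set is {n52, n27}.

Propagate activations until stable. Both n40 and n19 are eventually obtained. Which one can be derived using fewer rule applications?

n40: G2: n27 and n52 on → n40 on. [1 rule application]
n19: G2: n27 and n52 on → n40 on. n40, n52, and n27 are on, so n19 activates (G3). [2 rule applications]
n40 needs fewer.

n40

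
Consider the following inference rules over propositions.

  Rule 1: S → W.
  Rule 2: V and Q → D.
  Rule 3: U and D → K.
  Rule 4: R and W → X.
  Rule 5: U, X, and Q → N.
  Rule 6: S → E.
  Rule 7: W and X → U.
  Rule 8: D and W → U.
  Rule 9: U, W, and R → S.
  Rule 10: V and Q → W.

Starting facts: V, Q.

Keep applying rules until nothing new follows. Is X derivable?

X would need R and W (Rule 4), but R is never established.

No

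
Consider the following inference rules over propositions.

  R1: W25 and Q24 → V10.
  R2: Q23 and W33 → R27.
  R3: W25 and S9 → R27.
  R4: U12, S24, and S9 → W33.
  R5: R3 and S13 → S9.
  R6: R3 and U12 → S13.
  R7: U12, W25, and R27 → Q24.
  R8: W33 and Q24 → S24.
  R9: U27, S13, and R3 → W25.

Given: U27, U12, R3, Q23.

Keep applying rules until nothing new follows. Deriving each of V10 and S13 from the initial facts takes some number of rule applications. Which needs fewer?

S13: R3 and U12 hold, so S13 follows (R6). [1 rule application]
V10: R3 and U12 hold, so S13 follows (R6). U27, S13, and R3 hold, so W25 follows (R9). R3 and S13 hold, so S9 follows (R5). W25 and S9 hold, so R27 follows (R3). From U12, W25, and R27, R7 gives Q24. W25 and Q24 hold, so V10 follows (R1). [6 rule applications]
S13 needs fewer.

S13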